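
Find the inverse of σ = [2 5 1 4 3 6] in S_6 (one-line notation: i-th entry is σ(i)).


To find σ⁻¹, swap domain and range:
σ(1) = 2 → σ⁻¹(2) = 1
σ(2) = 5 → σ⁻¹(5) = 2
σ(3) = 1 → σ⁻¹(1) = 3
σ(4) = 4 → σ⁻¹(4) = 4
σ(5) = 3 → σ⁻¹(3) = 5
σ(6) = 6 → σ⁻¹(6) = 6

σ⁻¹ = [3 1 5 4 2 6]


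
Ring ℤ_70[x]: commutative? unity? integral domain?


ℤ_70 has zero divisors (2·35 ≡ 0), and these lift to constant zero divisors in ℤ_70[x]; so not an integral domain
Commutative: Yes
Integral domain: No
Has unity: Yes

ℤ_70[x]: Commutative=Yes, Unity=Yes


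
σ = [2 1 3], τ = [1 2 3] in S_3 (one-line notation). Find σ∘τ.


σ∘τ: apply τ first, then σ
1 →τ 1 →σ 2
2 →τ 2 →σ 1
3 →τ 3 →σ 3

σ∘τ = [2 1 3]


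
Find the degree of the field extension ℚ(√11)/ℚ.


√11 has minimal polynomial x² - 11 (irreducible over ℚ since 11 is squarefree)

[ℚ(√11)/ℚ] = 2


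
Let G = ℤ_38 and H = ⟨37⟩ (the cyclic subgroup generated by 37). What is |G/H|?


|⟨37⟩| = n / gcd(37, 38) = 38 / 1 = 38
H is normal (ℤ_38 is abelian).
|G/H| = |G| / |H| = 38 / 38 = 1

|G/H| = 1


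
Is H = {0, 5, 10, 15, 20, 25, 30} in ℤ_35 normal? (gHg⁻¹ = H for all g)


H = {0, 5, 10, 15, 20, 25, 30} in ℤ_35
ℤ_35 is abelian; every subgroup of an abelian group is normal

Yes, normal subgroup


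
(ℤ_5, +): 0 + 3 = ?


Operation: addition mod 5
0 + 3 = (a + b) mod 5 with a = 0, b = 3

0 + 3 = 3


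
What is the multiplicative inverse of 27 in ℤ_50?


Use the extended Euclidean algorithm to write 1 = 27·s + 50·t; then s mod 50 is the inverse.
Euclidean algorithm:
  27 = 0·50 + 27
  50 = 1·27 + 23
  27 = 1·23 + 4
  23 = 5·4 + 3
  4 = 1·3 + 1
  3 = 3·1 + 0
gcd(27,50) = 1
Back-substitution gives: 27·(13) + 50·(-7) = 1
So 27⁻¹ ≡ 13 ≡ 13 (mod 50)
Check: 27 × 13 = 351 ≡ 1 (mod 50) ✓

27⁻¹ ≡ 13 (mod 50)


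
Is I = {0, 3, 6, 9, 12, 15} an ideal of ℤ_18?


Check ideal conditions for I = {0, 3, 6, 9, 12, 15} in ℤ_18:
(1) I is an additive subgroup? Yes
(2) For r ∈ ℤ_18 and a ∈ I: r·a ∈ I? Yes

Yes, I is an ideal of ℤ_18


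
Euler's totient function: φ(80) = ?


Factor n: 80 = 2^4 × 5
φ(n) = n · ∏(1 - 1/p) over distinct primes p | n
φ(80) = 80 · (1 - 1/2) · (1 - 1/5) = 32

φ(80) = 32


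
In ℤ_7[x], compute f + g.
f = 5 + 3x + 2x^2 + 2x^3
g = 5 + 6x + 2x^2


Add coefficients mod 7:
x^0: 5 + 5 = 3 (mod 7)
x^1: 3 + 6 = 2 (mod 7)
x^2: 2 + 2 = 4 (mod 7)
x^3: 2 + 0 = 2 (mod 7)
Result: 3 + 2x + 4x^2 + 2x^3

f + g = 3 + 2x + 4x^2 + 2x^3


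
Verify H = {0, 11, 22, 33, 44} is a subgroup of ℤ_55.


Subgroup test for H = {0, 11, 22, 33, 44} in (ℤ_55, +):
(1) 0 ∈ H? Yes
(2) Closure: for all a,b ∈ H, (a+b) mod 55 ∈ H? Yes
(3) Inverses: for all a ∈ H, -a mod 55 ∈ H? Yes

Yes, H is a subgroup of ℤ_55


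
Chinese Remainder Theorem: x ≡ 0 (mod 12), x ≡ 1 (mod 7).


m₁ = 12, m₂ = 7, gcd = 1, so CRT applies. M = m₁·m₂ = 84
Let M₁ = M/m₁ = 7, M₂ = M/m₂ = 12
Find y₁ ≡ M₁⁻¹ (mod m₁): 7⁻¹ ≡ 7 (mod 12)
Find y₂ ≡ M₂⁻¹ (mod m₂): 12⁻¹ ≡ 3 (mod 7)
x = a₁·M₁·y₁ + a₂·M₂·y₂ = 0·7·7 + 1·12·3 = 36
Reduce mod 84: x ≡ 36
Check: 36 mod 12 = 0 ✓, 36 mod 7 = 1 ✓

x ≡ 36 (mod 84)


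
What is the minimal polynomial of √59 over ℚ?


√59 satisfies x² - 59 = 0, irreducible over ℚ since 59 is squarefree

Minimal polynomial: x² - 59


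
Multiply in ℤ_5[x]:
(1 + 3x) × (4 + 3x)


Expand and collect like terms; reduce coefficients mod 5:
x^0: 1·4 = 4 ≡ 4 (mod 5)
x^1: 1·3 + 3·4 = 15 ≡ 0 (mod 5)
x^2: 3·3 = 9 ≡ 4 (mod 5)
Result: 4 + 4x^2

f · g = 4 + 4x^2


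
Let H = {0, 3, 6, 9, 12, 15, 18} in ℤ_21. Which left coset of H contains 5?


5 + H = {5 + h (mod 21) : h ∈ H}
5+0=5, 5+3=8, 5+6=11, 5+9=14, 5+12=17, 5+15=20, 5+18=2
5 + H = {2, 5, 8, 11, 14, 17, 20} = 2 + H

5 + H = {2, 5, 8, 11, 14, 17, 20}


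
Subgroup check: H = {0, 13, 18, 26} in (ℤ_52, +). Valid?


Subgroup test for H = {0, 13, 18, 26} in (ℤ_52, +):
(1) 0 ∈ H? Yes
(2) Closure: for all a,b ∈ H, (a+b) mod 52 ∈ H? No  [counterexample: 13 + 18 = 31 ∉ H]
(3) Inverses: for all a ∈ H, -a mod 52 ∈ H? No

No, H is not a subgroup of ℤ_52


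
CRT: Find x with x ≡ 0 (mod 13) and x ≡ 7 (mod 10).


m₁ = 13, m₂ = 10, gcd = 1, so CRT applies. M = m₁·m₂ = 130
Let M₁ = M/m₁ = 10, M₂ = M/m₂ = 13
Find y₁ ≡ M₁⁻¹ (mod m₁): 10⁻¹ ≡ 4 (mod 13)
Find y₂ ≡ M₂⁻¹ (mod m₂): 13⁻¹ ≡ 7 (mod 10)
x = a₁·M₁·y₁ + a₂·M₂·y₂ = 0·10·4 + 7·13·7 = 637
Reduce mod 130: x ≡ 117
Check: 117 mod 13 = 0 ✓, 117 mod 10 = 7 ✓

x ≡ 117 (mod 130)


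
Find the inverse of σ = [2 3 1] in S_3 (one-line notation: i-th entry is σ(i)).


To find σ⁻¹, swap domain and range:
σ(1) = 2 → σ⁻¹(2) = 1
σ(2) = 3 → σ⁻¹(3) = 2
σ(3) = 1 → σ⁻¹(1) = 3

σ⁻¹ = [3 1 2]


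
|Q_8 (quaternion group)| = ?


Q_8 = {±1, ±i, ±j, ±k}
|Q_8| = 8

|Q_8 (quaternion group)| = 8


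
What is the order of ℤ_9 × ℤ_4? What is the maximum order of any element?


|ℤ_9 × ℤ_4| = 9 × 4 = 36
Max element order = lcm(9,4) = 36
Cyclic? Yes (gcd=1)

|ℤ_9×ℤ_4| = 36, max element order = 36


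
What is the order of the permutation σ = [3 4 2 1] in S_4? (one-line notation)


Cycle decomposition: (1 3 2 4)
Cycle lengths: 4
Order = lcm(4) = 4

ord(σ) = 4


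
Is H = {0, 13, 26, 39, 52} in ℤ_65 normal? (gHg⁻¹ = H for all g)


H = {0, 13, 26, 39, 52} in ℤ_65
ℤ_65 is abelian; every subgroup of an abelian group is normal

Yes, normal subgroup


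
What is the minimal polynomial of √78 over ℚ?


√78 satisfies x² - 78 = 0, irreducible over ℚ since 78 is squarefree

Minimal polynomial: x² - 78


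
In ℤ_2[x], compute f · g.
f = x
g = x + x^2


Expand and collect like terms; reduce coefficients mod 2:
x^0: 0·0 = 0 ≡ 0 (mod 2)
x^1: 0·1 + 1·0 = 0 ≡ 0 (mod 2)
x^2: 0·1 + 1·1 = 1 ≡ 1 (mod 2)
x^3: 1·1 = 1 ≡ 1 (mod 2)
Result: x^2 + x^3

f · g = x^2 + x^3


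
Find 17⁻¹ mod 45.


Use the extended Euclidean algorithm to write 1 = 17·s + 45·t; then s mod 45 is the inverse.
Euclidean algorithm:
  17 = 0·45 + 17
  45 = 2·17 + 11
  17 = 1·11 + 6
  11 = 1·6 + 5
  6 = 1·5 + 1
  5 = 5·1 + 0
gcd(17,45) = 1
Back-substitution gives: 17·(8) + 45·(-3) = 1
So 17⁻¹ ≡ 8 ≡ 8 (mod 45)
Check: 17 × 8 = 136 ≡ 1 (mod 45) ✓

17⁻¹ ≡ 8 (mod 45)


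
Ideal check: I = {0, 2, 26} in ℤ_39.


Check ideal conditions for I = {0, 2, 26} in ℤ_39:
(1) I is an additive subgroup? No
(2) For r ∈ ℤ_39 and a ∈ I: r·a ∈ I? No  [counterexample: r=2, a=2, r·a mod 39 = 4 ∉ I]

No, I is not an ideal of ℤ_39


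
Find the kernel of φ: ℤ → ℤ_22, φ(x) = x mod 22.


Kernel = preimage of identity
ker(φ) = {x ∈ ℤ : x ≡ 0 (mod 22)} = 22ℤ = {0, ±22, ±44, ...}

ker(φ) = 22ℤ


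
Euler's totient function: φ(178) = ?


Factor n: 178 = 2 × 89
φ(n) = n · ∏(1 - 1/p) over distinct primes p | n
φ(178) = 178 · (1 - 1/2) · (1 - 1/89) = 88

φ(178) = 88


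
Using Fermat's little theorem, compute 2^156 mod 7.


Fermat's little theorem: if p is prime and gcd(a,p)=1, then a^(p-1) ≡ 1 (mod p)
p = 7 is prime, gcd(2,7) = 1
Reduce exponent: 156 mod 6 = 0
So 2^156 ≡ 2^0 (mod 7)
2^0 = 1

2^156 ≡ 1 (mod 7)


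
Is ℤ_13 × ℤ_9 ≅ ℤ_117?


Comparing ℤ_13 × ℤ_9 and ℤ_117:
gcd(13,9) = 1, so ℤ_13 × ℤ_9 ≅ ℤ_117 (CRT)

Yes, ℤ_13 × ℤ_9 ≅ ℤ_117


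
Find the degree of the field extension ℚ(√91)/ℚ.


√91 has minimal polynomial x² - 91 (irreducible over ℚ since 91 is squarefree)

[ℚ(√91)/ℚ] = 2


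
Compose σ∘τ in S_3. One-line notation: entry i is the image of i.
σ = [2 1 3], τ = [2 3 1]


σ∘τ: apply τ first, then σ
1 →τ 2 →σ 1
2 →τ 3 →σ 3
3 →τ 1 →σ 2

σ∘τ = [1 3 2]


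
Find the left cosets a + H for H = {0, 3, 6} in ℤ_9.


H = {0, 3, 6}, |H| = 3
Number of cosets = |G|/|H| = 9/3 = 3
0 + H = {0, 3, 6}
1 + H = {1, 4, 7}
2 + H = {2, 5, 8}

Cosets: 0+H={0,3,6}; 1+H={1,4,7}; 2+H={2,5,8}


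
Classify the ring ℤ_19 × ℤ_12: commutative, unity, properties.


Direct product ring; commutative with unity (1,1); but (1,0)·(0,1) = (0,0) gives zero divisors, so not an integral domain
Commutative: Yes
Integral domain: No
Has unity: Yes

ℤ_19 × ℤ_12: Commutative=Yes, Unity=Yes


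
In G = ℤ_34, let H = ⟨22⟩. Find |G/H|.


|⟨22⟩| = n / gcd(22, 34) = 34 / 2 = 17
H is normal (ℤ_34 is abelian).
|G/H| = |G| / |H| = 34 / 17 = 2

|G/H| = 2


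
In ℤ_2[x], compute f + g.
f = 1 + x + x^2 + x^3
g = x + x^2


Add coefficients mod 2:
x^0: 1 + 0 = 1 (mod 2)
x^1: 1 + 1 = 0 (mod 2)
x^2: 1 + 1 = 0 (mod 2)
x^3: 1 + 0 = 1 (mod 2)
Result: 1 + x^3

f + g = 1 + x^3


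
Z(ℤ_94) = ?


Z(G) = {g ∈ G | gx = xg for all x ∈ G}
ℤ_94 is abelian, so Z(G) = G

Z(ℤ_94) = ℤ_94


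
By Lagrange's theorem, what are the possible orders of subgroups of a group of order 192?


Lagrange's theorem: |H| divides |G|
|G| = 192
Divisors of 192: 1, 2, 3, 4, 6, 8, 12, 16, 24, 32, 48, 64, 96, 192

Possible subgroup orders: {1, 2, 3, 4, 6, 8, 12, 16, 24, 32, 48, 64, 96, 192}


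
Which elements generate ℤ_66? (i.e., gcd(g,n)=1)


g generates ℤ_n iff gcd(g,n) = 1
Prime factors of 66: 2, 3, 11
Generators are g ∈ {1,...,65} not divisible by any of these primes.
Generators: {1, 5, 7, 13, 17, 19, 23, 25, 29, 31, 35, 37, 41, 43, 47, 49, 53, 59, 61, 65}
Number of generators = φ(66) = 20

Generators of ℤ_66 = {1, 5, 7, 13, 17, 19, 23, 25, 29, 31, 35, 37, 41, 43, 47, 49, 53, 59, 61, 65}


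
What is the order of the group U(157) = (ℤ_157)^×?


U(n) is the group of units mod n; |U(n)| = φ(n)
|U(157)| = φ(157) = 156

|U(157) = (ℤ_157)^×| = 156


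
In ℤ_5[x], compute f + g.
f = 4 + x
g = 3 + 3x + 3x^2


Add coefficients mod 5:
x^0: 4 + 3 = 2 (mod 5)
x^1: 1 + 3 = 4 (mod 5)
x^2: 0 + 3 = 3 (mod 5)
Result: 2 + 4x + 3x^2

f + g = 2 + 4x + 3x^2


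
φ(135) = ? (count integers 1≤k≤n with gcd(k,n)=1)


Factor n: 135 = 3^3 × 5
φ(n) = n · ∏(1 - 1/p) over distinct primes p | n
φ(135) = 135 · (1 - 1/3) · (1 - 1/5) = 72

φ(135) = 72


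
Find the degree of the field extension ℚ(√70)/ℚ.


√70 has minimal polynomial x² - 70 (irreducible over ℚ since 70 is squarefree)

[ℚ(√70)/ℚ] = 2


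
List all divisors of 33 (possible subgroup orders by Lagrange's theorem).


Lagrange's theorem: |H| divides |G|
|G| = 33
Divisors of 33: 1, 3, 11, 33

Possible subgroup orders: {1, 3, 11, 33}


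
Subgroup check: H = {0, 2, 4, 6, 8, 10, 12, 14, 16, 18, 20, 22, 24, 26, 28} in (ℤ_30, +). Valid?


Subgroup test for H = {0, 2, 4, 6, 8, 10, 12, 14, 16, 18, 20, 22, 24, 26, 28} in (ℤ_30, +):
(1) 0 ∈ H? Yes
(2) Closure: for all a,b ∈ H, (a+b) mod 30 ∈ H? Yes
(3) Inverses: for all a ∈ H, -a mod 30 ∈ H? Yes

Yes, H is a subgroup of ℤ_30


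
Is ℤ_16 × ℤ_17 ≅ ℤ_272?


Comparing ℤ_16 × ℤ_17 and ℤ_272:
gcd(16,17) = 1, so ℤ_16 × ℤ_17 ≅ ℤ_272 (CRT)

Yes, ℤ_16 × ℤ_17 ≅ ℤ_272


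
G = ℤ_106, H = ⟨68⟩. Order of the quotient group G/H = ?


|⟨68⟩| = n / gcd(68, 106) = 106 / 2 = 53
H is normal (ℤ_106 is abelian).
|G/H| = |G| / |H| = 106 / 53 = 2

|G/H| = 2


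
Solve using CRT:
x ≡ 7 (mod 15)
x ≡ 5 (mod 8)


m₁ = 15, m₂ = 8, gcd = 1, so CRT applies. M = m₁·m₂ = 120
Let M₁ = M/m₁ = 8, M₂ = M/m₂ = 15
Find y₁ ≡ M₁⁻¹ (mod m₁): 8⁻¹ ≡ 2 (mod 15)
Find y₂ ≡ M₂⁻¹ (mod m₂): 15⁻¹ ≡ 7 (mod 8)
x = a₁·M₁·y₁ + a₂·M₂·y₂ = 7·8·2 + 5·15·7 = 637
Reduce mod 120: x ≡ 37
Check: 37 mod 15 = 7 ✓, 37 mod 8 = 5 ✓

x ≡ 37 (mod 120)


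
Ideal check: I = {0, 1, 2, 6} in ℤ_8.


Check ideal conditions for I = {0, 1, 2, 6} in ℤ_8:
(1) I is an additive subgroup? No
(2) For r ∈ ℤ_8 and a ∈ I: r·a ∈ I? No  [counterexample: r=2, a=2, r·a mod 8 = 4 ∉ I]

No, I is not an ideal of ℤ_8


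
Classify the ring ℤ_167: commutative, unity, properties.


ℤ_167 is a commutative ring with unity 1; 167 is prime, so ℤ_167 is a field (hence an integral domain)
Commutative: Yes
Integral domain: Yes
Has unity: Yes

ℤ_167: Commutative=Yes, Unity=Yes


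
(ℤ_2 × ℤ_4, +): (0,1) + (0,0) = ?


Operation: componentwise addition mod (2, 4)
(0,1) + (0,0) = ((a₁+b₁) mod 2, (a₂+b₂) mod 4) with a = (0,1), b = (0,0)

(0,1) + (0,0) = (0,1)


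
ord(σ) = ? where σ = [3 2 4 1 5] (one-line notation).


Cycle decomposition: (1 3 4)
Cycle lengths: 3
Order = lcm(3) = 3

ord(σ) = 3


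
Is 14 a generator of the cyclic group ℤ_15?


g generates ℤ_n iff gcd(g, n) = 1
gcd(14, 15) = 1
Since gcd = 1, 14 is a generator.

Yes, 14 generates ℤ_15


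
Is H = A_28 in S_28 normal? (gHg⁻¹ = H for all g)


H = A_28 in S_28
A_28 has index 2 in S_28, and every subgroup of index 2 is normal

Yes, normal subgroup


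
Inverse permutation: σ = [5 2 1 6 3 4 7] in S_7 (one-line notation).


To find σ⁻¹, swap domain and range:
σ(1) = 5 → σ⁻¹(5) = 1
σ(2) = 2 → σ⁻¹(2) = 2
σ(3) = 1 → σ⁻¹(1) = 3
σ(4) = 6 → σ⁻¹(6) = 4
σ(5) = 3 → σ⁻¹(3) = 5
σ(6) = 4 → σ⁻¹(4) = 6
σ(7) = 7 → σ⁻¹(7) = 7

σ⁻¹ = [3 2 5 6 1 4 7]


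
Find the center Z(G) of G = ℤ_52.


Z(G) = {g ∈ G | gx = xg for all x ∈ G}
ℤ_52 is abelian, so Z(G) = G

Z(ℤ_52) = ℤ_52


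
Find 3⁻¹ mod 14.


Use the extended Euclidean algorithm to write 1 = 3·s + 14·t; then s mod 14 is the inverse.
Euclidean algorithm:
  3 = 0·14 + 3
  14 = 4·3 + 2
  3 = 1·2 + 1
  2 = 2·1 + 0
gcd(3,14) = 1
Back-substitution gives: 3·(5) + 14·(-1) = 1
So 3⁻¹ ≡ 5 ≡ 5 (mod 14)
Check: 3 × 5 = 15 ≡ 1 (mod 14) ✓

3⁻¹ ≡ 5 (mod 14)


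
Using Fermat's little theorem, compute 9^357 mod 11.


Fermat's little theorem: if p is prime and gcd(a,p)=1, then a^(p-1) ≡ 1 (mod p)
p = 11 is prime, gcd(9,11) = 1
Reduce exponent: 357 mod 10 = 7
So 9^357 ≡ 9^7 (mod 11)
9^7 mod 11 = 4

9^357 ≡ 4 (mod 11)


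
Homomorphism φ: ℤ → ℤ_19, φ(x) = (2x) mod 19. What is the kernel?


Kernel = preimage of identity
ker(φ) = {x ∈ ℤ : 2x ≡ 0 (mod 19)}. gcd(2,19) = 1, so 2x ≡ 0 (mod 19) ⟺ x ≡ 0 (mod 19/1 = 19). Hence ker(φ) = 19ℤ

ker(φ) = 19ℤ


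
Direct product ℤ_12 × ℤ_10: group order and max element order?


|ℤ_12 × ℤ_10| = 12 × 10 = 120
Max element order = lcm(12,10) = 60
Cyclic? No (gcd=2)

|ℤ_12×ℤ_10| = 120, max element order = 60


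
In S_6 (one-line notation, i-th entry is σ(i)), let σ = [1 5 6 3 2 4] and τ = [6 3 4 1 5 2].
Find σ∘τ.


σ∘τ: apply τ first, then σ
1 →τ 6 →σ 4
2 →τ 3 →σ 6
3 →τ 4 →σ 3
4 →τ 1 →σ 1
5 →τ 5 →σ 2
6 →τ 2 →σ 5

σ∘τ = [4 6 3 1 2 5]


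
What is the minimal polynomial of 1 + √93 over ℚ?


Let α = 1 + √93. Then α - 1 = √93, so (α - 1)² = 93, giving α² - 2α - 92 = 0. Degree 2 and α ∉ ℚ, so this is the minimal polynomial.

Minimal polynomial: x² - 2x - 92


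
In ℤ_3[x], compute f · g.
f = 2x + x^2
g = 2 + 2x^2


Expand and collect like terms; reduce coefficients mod 3:
x^0: 0·2 = 0 ≡ 0 (mod 3)
x^1: 0·0 + 2·2 = 4 ≡ 1 (mod 3)
x^2: 0·2 + 2·0 + 1·2 = 2 ≡ 2 (mod 3)
x^3: 2·2 + 1·0 = 4 ≡ 1 (mod 3)
x^4: 1·2 = 2 ≡ 2 (mod 3)
Result: x + 2x^2 + x^3 + 2x^4

f · g = x + 2x^2 + x^3 + 2x^4


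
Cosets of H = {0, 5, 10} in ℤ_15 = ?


H = {0, 5, 10}, |H| = 3
Number of cosets = |G|/|H| = 15/3 = 5
0 + H = {0, 5, 10}
1 + H = {1, 6, 11}
2 + H = {2, 7, 12}
3 + H = {3, 8, 13}
4 + H = {4, 9, 14}

Cosets: 0+H={0,5,10}; 1+H={1,6,11}; 2+H={2,7,12}; 3+H={3,8,13}; 4+H={4,9,14}


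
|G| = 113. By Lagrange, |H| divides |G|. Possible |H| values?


Lagrange's theorem: |H| divides |G|
|G| = 113
Divisors of 113: 1, 113

Possible subgroup orders: {1, 113}


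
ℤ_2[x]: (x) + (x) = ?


Add coefficients mod 2:
x^0: 0 + 0 = 0 (mod 2)
x^1: 1 + 1 = 0 (mod 2)
Result: 0

f + g = 0


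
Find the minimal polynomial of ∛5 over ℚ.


∛5 satisfies x³ - 5 = 0, irreducible over ℚ (no rational root; 5 is not a perfect cube)

Minimal polynomial: x³ - 5


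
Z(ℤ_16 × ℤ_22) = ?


Z(G) = {g ∈ G | gx = xg for all x ∈ G}
Direct product of abelian groups is abelian, so Z(G) = G

Z(ℤ_16 × ℤ_22) = ℤ_16 × ℤ_22


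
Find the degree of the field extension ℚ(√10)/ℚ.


√10 has minimal polynomial x² - 10 (irreducible over ℚ since 10 is squarefree)

[ℚ(√10)/ℚ] = 2


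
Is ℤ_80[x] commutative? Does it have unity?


ℤ_80 has zero divisors (2·40 ≡ 0), and these lift to constant zero divisors in ℤ_80[x]; so not an integral domain
Commutative: Yes
Integral domain: No
Has unity: Yes

ℤ_80[x]: Commutative=Yes, Unity=Yes


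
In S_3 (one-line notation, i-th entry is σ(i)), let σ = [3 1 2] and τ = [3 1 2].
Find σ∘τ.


σ∘τ: apply τ first, then σ
1 →τ 3 →σ 2
2 →τ 1 →σ 3
3 →τ 2 →σ 1

σ∘τ = [2 3 1]


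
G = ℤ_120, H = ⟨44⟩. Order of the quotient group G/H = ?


|⟨44⟩| = n / gcd(44, 120) = 120 / 4 = 30
H is normal (ℤ_120 is abelian).
|G/H| = |G| / |H| = 120 / 30 = 4

|G/H| = 4


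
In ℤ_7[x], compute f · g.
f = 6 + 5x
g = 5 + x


Expand and collect like terms; reduce coefficients mod 7:
x^0: 6·5 = 30 ≡ 2 (mod 7)
x^1: 6·1 + 5·5 = 31 ≡ 3 (mod 7)
x^2: 5·1 = 5 ≡ 5 (mod 7)
Result: 2 + 3x + 5x^2

f · g = 2 + 3x + 5x^2


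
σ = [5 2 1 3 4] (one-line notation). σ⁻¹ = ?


To find σ⁻¹, swap domain and range:
σ(1) = 5 → σ⁻¹(5) = 1
σ(2) = 2 → σ⁻¹(2) = 2
σ(3) = 1 → σ⁻¹(1) = 3
σ(4) = 3 → σ⁻¹(3) = 4
σ(5) = 4 → σ⁻¹(4) = 5

σ⁻¹ = [3 2 4 5 1]


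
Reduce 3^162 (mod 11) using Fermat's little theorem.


Fermat's little theorem: if p is prime and gcd(a,p)=1, then a^(p-1) ≡ 1 (mod p)
p = 11 is prime, gcd(3,11) = 1
Reduce exponent: 162 mod 10 = 2
So 3^162 ≡ 3^2 (mod 11)
3^2 mod 11 = 9

3^162 ≡ 9 (mod 11)


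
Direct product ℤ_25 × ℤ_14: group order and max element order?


|ℤ_25 × ℤ_14| = 25 × 14 = 350
Max element order = lcm(25,14) = 350
Cyclic? Yes (gcd=1)

|ℤ_25×ℤ_14| = 350, max element order = 350


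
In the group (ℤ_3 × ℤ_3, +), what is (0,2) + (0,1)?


Operation: componentwise addition mod (3, 3)
(0,2) + (0,1) = ((a₁+b₁) mod 3, (a₂+b₂) mod 3) with a = (0,2), b = (0,1)

(0,2) + (0,1) = (0,0)


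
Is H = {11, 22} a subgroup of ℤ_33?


Subgroup test for H = {11, 22} in (ℤ_33, +):
(1) 0 ∈ H? No
(2) Closure: for all a,b ∈ H, (a+b) mod 33 ∈ H? No  [counterexample: 11 + 22 = 0 ∉ H]
(3) Inverses: for all a ∈ H, -a mod 33 ∈ H? Yes

No, H is not a subgroup of ℤ_33


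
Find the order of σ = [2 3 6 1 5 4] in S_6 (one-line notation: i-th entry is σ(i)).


Cycle decomposition: (1 2 3 6 4)
Cycle lengths: 5
Order = lcm(5) = 5

ord(σ) = 5


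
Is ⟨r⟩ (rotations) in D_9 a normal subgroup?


H = ⟨r⟩ (rotations) in D_9
The rotation subgroup ⟨r⟩ has index 2 in D_9, so it is normal

Yes, normal subgroup


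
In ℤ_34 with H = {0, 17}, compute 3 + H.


3 + H = {3 + h (mod 34) : h ∈ H}
3+0=3, 3+17=20

3 + H = {3, 20}


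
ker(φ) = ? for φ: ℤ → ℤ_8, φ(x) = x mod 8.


Kernel = preimage of identity
ker(φ) = {x ∈ ℤ : x ≡ 0 (mod 8)} = 8ℤ = {0, ±8, ±16, ...}

ker(φ) = 8ℤ


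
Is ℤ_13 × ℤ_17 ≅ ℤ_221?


Comparing ℤ_13 × ℤ_17 and ℤ_221:
gcd(13,17) = 1, so ℤ_13 × ℤ_17 ≅ ℤ_221 (CRT)

Yes, ℤ_13 × ℤ_17 ≅ ℤ_221


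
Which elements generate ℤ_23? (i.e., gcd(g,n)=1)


g generates ℤ_n iff gcd(g,n) = 1
Prime factors of 23: 23
Generators are g ∈ {1,...,22} not divisible by any of these primes.
Generators: {1, 2, 3, 4, 5, 6, 7, 8, 9, 10, 11, 12, 13, 14, 15, 16, 17, 18, 19, 20, 21, 22}
Number of generators = φ(23) = 22

Generators of ℤ_23 = {1, 2, 3, 4, 5, 6, 7, 8, 9, 10, 11, 12, 13, 14, 15, 16, 17, 18, 19, 20, 21, 22}


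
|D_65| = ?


|D_n| = 2n (n rotations and n reflections)
|D_65| = 2×65 = 130

|D_65| = 130


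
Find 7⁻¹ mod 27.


Use the extended Euclidean algorithm to write 1 = 7·s + 27·t; then s mod 27 is the inverse.
Euclidean algorithm:
  7 = 0·27 + 7
  27 = 3·7 + 6
  7 = 1·6 + 1
  6 = 6·1 + 0
gcd(7,27) = 1
Back-substitution gives: 7·(4) + 27·(-1) = 1
So 7⁻¹ ≡ 4 ≡ 4 (mod 27)
Check: 7 × 4 = 28 ≡ 1 (mod 27) ✓

7⁻¹ ≡ 4 (mod 27)


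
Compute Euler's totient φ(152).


Factor n: 152 = 2^3 × 19
φ(n) = n · ∏(1 - 1/p) over distinct primes p | n
φ(152) = 152 · (1 - 1/2) · (1 - 1/19) = 72

φ(152) = 72


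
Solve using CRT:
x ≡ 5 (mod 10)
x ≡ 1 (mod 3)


m₁ = 10, m₂ = 3, gcd = 1, so CRT applies. M = m₁·m₂ = 30
Let M₁ = M/m₁ = 3, M₂ = M/m₂ = 10
Find y₁ ≡ M₁⁻¹ (mod m₁): 3⁻¹ ≡ 7 (mod 10)
Find y₂ ≡ M₂⁻¹ (mod m₂): 10⁻¹ ≡ 1 (mod 3)
x = a₁·M₁·y₁ + a₂·M₂·y₂ = 5·3·7 + 1·10·1 = 115
Reduce mod 30: x ≡ 25
Check: 25 mod 10 = 5 ✓, 25 mod 3 = 1 ✓

x ≡ 25 (mod 30)


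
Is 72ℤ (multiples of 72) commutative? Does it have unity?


72ℤ is a commutative ring under +,× but has no multiplicative identity (1 ∉ 72ℤ); it has no zero divisors, but without unity it is not an integral domain
Commutative: Yes
Integral domain: No
Has unity: No

72ℤ (multiples of 72): Commutative=Yes, Unity=No


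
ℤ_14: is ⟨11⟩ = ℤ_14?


g generates ℤ_n iff gcd(g, n) = 1
gcd(11, 14) = 1
Since gcd = 1, 11 is a generator.

Yes, 11 generates ℤ_14


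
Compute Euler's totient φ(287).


Factor n: 287 = 7 × 41
φ(n) = n · ∏(1 - 1/p) over distinct primes p | n
φ(287) = 287 · (1 - 1/7) · (1 - 1/41) = 240

φ(287) = 240


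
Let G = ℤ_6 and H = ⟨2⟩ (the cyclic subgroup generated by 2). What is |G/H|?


|⟨2⟩| = n / gcd(2, 6) = 6 / 2 = 3
H is normal (ℤ_6 is abelian).
|G/H| = |G| / |H| = 6 / 3 = 2

|G/H| = 2


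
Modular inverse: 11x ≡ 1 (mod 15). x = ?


Use the extended Euclidean algorithm to write 1 = 11·s + 15·t; then s mod 15 is the inverse.
Euclidean algorithm:
  11 = 0·15 + 11
  15 = 1·11 + 4
  11 = 2·4 + 3
  4 = 1·3 + 1
  3 = 3·1 + 0
gcd(11,15) = 1
Back-substitution gives: 11·(-4) + 15·(3) = 1
So 11⁻¹ ≡ -4 ≡ 11 (mod 15)
Check: 11 × 11 = 121 ≡ 1 (mod 15) ✓

11⁻¹ ≡ 11 (mod 15)


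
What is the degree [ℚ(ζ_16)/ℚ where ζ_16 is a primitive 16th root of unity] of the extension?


[ℚ(ζ_n):ℚ] = deg Φ_n(x) = φ(n). Here φ(16) = 8

[ℚ(ζ_16)/ℚ where ζ_16 is a primitive 16th root of unity] = 8


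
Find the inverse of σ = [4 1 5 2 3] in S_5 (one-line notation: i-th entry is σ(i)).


To find σ⁻¹, swap domain and range:
σ(1) = 4 → σ⁻¹(4) = 1
σ(2) = 1 → σ⁻¹(1) = 2
σ(3) = 5 → σ⁻¹(5) = 3
σ(4) = 2 → σ⁻¹(2) = 4
σ(5) = 3 → σ⁻¹(3) = 5

σ⁻¹ = [2 4 5 1 3]


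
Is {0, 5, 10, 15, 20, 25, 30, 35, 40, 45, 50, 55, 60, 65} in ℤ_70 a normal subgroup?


H = {0, 5, 10, 15, 20, 25, 30, 35, 40, 45, 50, 55, 60, 65} in ℤ_70
ℤ_70 is abelian; every subgroup of an abelian group is normal

Yes, normal subgroup


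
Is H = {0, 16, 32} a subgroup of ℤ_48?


Subgroup test for H = {0, 16, 32} in (ℤ_48, +):
(1) 0 ∈ H? Yes
(2) Closure: for all a,b ∈ H, (a+b) mod 48 ∈ H? Yes
(3) Inverses: for all a ∈ H, -a mod 48 ∈ H? Yes

Yes, H is a subgroup of ℤ_48


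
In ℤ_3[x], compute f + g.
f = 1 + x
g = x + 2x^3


Add coefficients mod 3:
x^0: 1 + 0 = 1 (mod 3)
x^1: 1 + 1 = 2 (mod 3)
x^2: 0 + 0 = 0 (mod 3)
x^3: 0 + 2 = 2 (mod 3)
Result: 1 + 2x + 2x^3

f + g = 1 + 2x + 2x^3


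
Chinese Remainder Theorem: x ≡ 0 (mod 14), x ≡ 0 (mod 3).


m₁ = 14, m₂ = 3, gcd = 1, so CRT applies. M = m₁·m₂ = 42
Let M₁ = M/m₁ = 3, M₂ = M/m₂ = 14
Find y₁ ≡ M₁⁻¹ (mod m₁): 3⁻¹ ≡ 5 (mod 14)
Find y₂ ≡ M₂⁻¹ (mod m₂): 14⁻¹ ≡ 2 (mod 3)
x = a₁·M₁·y₁ + a₂·M₂·y₂ = 0·3·5 + 0·14·2 = 0
Reduce mod 42: x ≡ 0
Check: 0 mod 14 = 0 ✓, 0 mod 3 = 0 ✓

x ≡ 0 (mod 42)


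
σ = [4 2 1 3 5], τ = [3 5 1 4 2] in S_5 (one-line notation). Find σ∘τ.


σ∘τ: apply τ first, then σ
1 →τ 3 →σ 1
2 →τ 5 →σ 5
3 →τ 1 →σ 4
4 →τ 4 →σ 3
5 →τ 2 →σ 2

σ∘τ = [1 5 4 3 2]


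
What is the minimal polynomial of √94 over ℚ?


√94 satisfies x² - 94 = 0, irreducible over ℚ since 94 is squarefree

Minimal polynomial: x² - 94


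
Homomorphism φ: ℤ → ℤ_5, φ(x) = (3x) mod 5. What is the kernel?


Kernel = preimage of identity
ker(φ) = {x ∈ ℤ : 3x ≡ 0 (mod 5)}. gcd(3,5) = 1, so 3x ≡ 0 (mod 5) ⟺ x ≡ 0 (mod 5/1 = 5). Hence ker(φ) = 5ℤ

ker(φ) = 5ℤ


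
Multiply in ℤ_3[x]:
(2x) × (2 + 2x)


Expand and collect like terms; reduce coefficients mod 3:
x^0: 0·2 = 0 ≡ 0 (mod 3)
x^1: 0·2 + 2·2 = 4 ≡ 1 (mod 3)
x^2: 2·2 = 4 ≡ 1 (mod 3)
Result: x + x^2

f · g = x + x^2


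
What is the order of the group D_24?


|D_n| = 2n (n rotations and n reflections)
|D_24| = 2×24 = 48

|D_24| = 48


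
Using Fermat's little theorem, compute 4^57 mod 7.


Fermat's little theorem: if p is prime and gcd(a,p)=1, then a^(p-1) ≡ 1 (mod p)
p = 7 is prime, gcd(4,7) = 1
Reduce exponent: 57 mod 6 = 3
So 4^57 ≡ 4^3 (mod 7)
4^3 mod 7 = 1

4^57 ≡ 1 (mod 7)


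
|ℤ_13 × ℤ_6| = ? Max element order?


|ℤ_13 × ℤ_6| = 13 × 6 = 78
Max element order = lcm(13,6) = 78
Cyclic? Yes (gcd=1)

|ℤ_13×ℤ_6| = 78, max element order = 78


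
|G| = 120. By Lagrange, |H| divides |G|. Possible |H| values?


Lagrange's theorem: |H| divides |G|
|G| = 120
Divisors of 120: 1, 2, 3, 4, 5, 6, 8, 10, 12, 15, 20, 24, 30, 40, 60, 120

Possible subgroup orders: {1, 2, 3, 4, 5, 6, 8, 10, 12, 15, 20, 24, 30, 40, 60, 120}


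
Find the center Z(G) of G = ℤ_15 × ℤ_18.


Z(G) = {g ∈ G | gx = xg for all x ∈ G}
Direct product of abelian groups is abelian, so Z(G) = G

Z(ℤ_15 × ℤ_18) = ℤ_15 × ℤ_18


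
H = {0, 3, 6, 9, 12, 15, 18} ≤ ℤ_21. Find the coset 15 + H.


15 + H = {15 + h (mod 21) : h ∈ H}
15+0=15, 15+3=18, 15+6=0, 15+9=3, 15+12=6, 15+15=9, 15+18=12
15 + H = {0, 3, 6, 9, 12, 15, 18} = 0 + H

15 + H = {0, 3, 6, 9, 12, 15, 18}


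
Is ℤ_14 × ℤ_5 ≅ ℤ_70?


Comparing ℤ_14 × ℤ_5 and ℤ_70:
gcd(14,5) = 1, so ℤ_14 × ℤ_5 ≅ ℤ_70 (CRT)

Yes, ℤ_14 × ℤ_5 ≅ ℤ_70


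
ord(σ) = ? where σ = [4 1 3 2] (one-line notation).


Cycle decomposition: (1 4 2)
Cycle lengths: 3
Order = lcm(3) = 3

ord(σ) = 3


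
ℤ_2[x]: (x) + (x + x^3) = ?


Add coefficients mod 2:
x^0: 0 + 0 = 0 (mod 2)
x^1: 1 + 1 = 0 (mod 2)
x^2: 0 + 0 = 0 (mod 2)
x^3: 0 + 1 = 1 (mod 2)
Result: x^3

f + g = x^3


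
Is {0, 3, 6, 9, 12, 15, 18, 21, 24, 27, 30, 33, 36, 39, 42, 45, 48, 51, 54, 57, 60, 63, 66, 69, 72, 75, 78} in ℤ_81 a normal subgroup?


H = {0, 3, 6, 9, 12, 15, 18, 21, 24, 27, 30, 33, 36, 39, 42, 45, 48, 51, 54, 57, 60, 63, 66, 69, 72, 75, 78} in ℤ_81
ℤ_81 is abelian; every subgroup of an abelian group is normal

Yes, normal subgroup


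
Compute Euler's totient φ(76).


Factor n: 76 = 2^2 × 19
φ(n) = n · ∏(1 - 1/p) over distinct primes p | n
φ(76) = 76 · (1 - 1/2) · (1 - 1/19) = 36

φ(76) = 36


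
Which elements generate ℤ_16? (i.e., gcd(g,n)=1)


g generates ℤ_n iff gcd(g,n) = 1
Checking each g ∈ {1,...,15}:
gcd(1,16) = 1
gcd(2,16) = 2
gcd(3,16) = 1
gcd(4,16) = 4
gcd(5,16) = 1
gcd(6,16) = 2
gcd(7,16) = 1
gcd(8,16) = 8
gcd(9,16) = 1
gcd(10,16) = 2
gcd(11,16) = 1
gcd(12,16) = 4
gcd(13,16) = 1
gcd(14,16) = 2
gcd(15,16) = 1
Generators: {1, 3, 5, 7, 9, 11, 13, 15}
Number of generators = φ(16) = 8

Generators of ℤ_16 = {1, 3, 5, 7, 9, 11, 13, 15}


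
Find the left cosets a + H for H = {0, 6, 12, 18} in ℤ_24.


H = {0, 6, 12, 18}, |H| = 4
Number of cosets = |G|/|H| = 24/4 = 6
0 + H = {0, 6, 12, 18}
1 + H = {1, 7, 13, 19}
2 + H = {2, 8, 14, 20}
3 + H = {3, 9, 15, 21}
4 + H = {4, 10, 16, 22}
5 + H = {5, 11, 17, 23}

Cosets: 0+H={0,6,12,18}; 1+H={1,7,13,19}; 2+H={2,8,14,20}; 3+H={3,9,15,21}; 4+H={4,10,16,22}; 5+H={5,11,17,23}


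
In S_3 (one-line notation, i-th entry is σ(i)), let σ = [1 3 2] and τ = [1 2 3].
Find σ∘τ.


σ∘τ: apply τ first, then σ
1 →τ 1 →σ 1
2 →τ 2 →σ 3
3 →τ 3 →σ 2

σ∘τ = [1 3 2]


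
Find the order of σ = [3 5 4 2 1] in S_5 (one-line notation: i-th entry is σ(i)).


Cycle decomposition: (1 3 4 2 5)
Cycle lengths: 5
Order = lcm(5) = 5

ord(σ) = 5


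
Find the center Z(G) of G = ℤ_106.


Z(G) = {g ∈ G | gx = xg for all x ∈ G}
ℤ_106 is abelian, so Z(G) = G

Z(ℤ_106) = ℤ_106


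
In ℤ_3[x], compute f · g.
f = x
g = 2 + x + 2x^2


Expand and collect like terms; reduce coefficients mod 3:
x^0: 0·2 = 0 ≡ 0 (mod 3)
x^1: 0·1 + 1·2 = 2 ≡ 2 (mod 3)
x^2: 0·2 + 1·1 = 1 ≡ 1 (mod 3)
x^3: 1·2 = 2 ≡ 2 (mod 3)
Result: 2x + x^2 + 2x^3

f · g = 2x + x^2 + 2x^3


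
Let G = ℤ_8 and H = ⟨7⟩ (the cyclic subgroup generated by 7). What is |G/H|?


|⟨7⟩| = n / gcd(7, 8) = 8 / 1 = 8
H is normal (ℤ_8 is abelian).
|G/H| = |G| / |H| = 8 / 8 = 1

|G/H| = 1


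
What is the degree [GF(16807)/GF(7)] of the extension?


GF(16807) = GF(7^5), so the extension degree is 5

[GF(16807)/GF(7)] = 5


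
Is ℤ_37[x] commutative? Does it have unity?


ℤ_37 is a field (n prime), so ℤ_37[x] is a commutative integral domain with unity
Commutative: Yes
Integral domain: Yes
Has unity: Yes

ℤ_37[x]: Commutative=Yes, Unity=Yes


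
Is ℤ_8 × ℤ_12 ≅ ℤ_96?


Comparing ℤ_8 × ℤ_12 and ℤ_96:
gcd(8,12) = 4 ≠ 1. Max element order in ℤ_8×ℤ_12 is lcm(8,12) = 24 < 96, so it has no element of order 96

No, ℤ_8 × ℤ_12 ≇ ℤ_96


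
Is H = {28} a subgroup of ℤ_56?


Subgroup test for H = {28} in (ℤ_56, +):
(1) 0 ∈ H? No
(2) Closure: for all a,b ∈ H, (a+b) mod 56 ∈ H? No  [counterexample: 28 + 28 = 0 ∉ H]
(3) Inverses: for all a ∈ H, -a mod 56 ∈ H? Yes

No, H is not a subgroup of ℤ_56


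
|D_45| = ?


|D_n| = 2n (n rotations and n reflections)
|D_45| = 2×45 = 90

|D_45| = 90


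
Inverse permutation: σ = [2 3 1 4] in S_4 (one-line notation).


To find σ⁻¹, swap domain and range:
σ(1) = 2 → σ⁻¹(2) = 1
σ(2) = 3 → σ⁻¹(3) = 2
σ(3) = 1 → σ⁻¹(1) = 3
σ(4) = 4 → σ⁻¹(4) = 4

σ⁻¹ = [3 1 2 4]


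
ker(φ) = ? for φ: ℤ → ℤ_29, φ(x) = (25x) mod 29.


Kernel = preimage of identity
ker(φ) = {x ∈ ℤ : 25x ≡ 0 (mod 29)}. gcd(25,29) = 1, so 25x ≡ 0 (mod 29) ⟺ x ≡ 0 (mod 29/1 = 29). Hence ker(φ) = 29ℤ

ker(φ) = 29ℤ


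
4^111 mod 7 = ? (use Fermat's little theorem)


Fermat's little theorem: if p is prime and gcd(a,p)=1, then a^(p-1) ≡ 1 (mod p)
p = 7 is prime, gcd(4,7) = 1
Reduce exponent: 111 mod 6 = 3
So 4^111 ≡ 4^3 (mod 7)
4^3 mod 7 = 1

4^111 ≡ 1 (mod 7)


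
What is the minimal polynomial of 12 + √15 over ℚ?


Let α = 12 + √15. Then α - 12 = √15, so (α - 12)² = 15, giving α² - 24α + 129 = 0. Degree 2 and α ∉ ℚ, so this is the minimal polynomial.

Minimal polynomial: x² - 24x + 129


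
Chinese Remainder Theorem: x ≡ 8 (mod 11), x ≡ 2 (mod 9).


m₁ = 11, m₂ = 9, gcd = 1, so CRT applies. M = m₁·m₂ = 99
Let M₁ = M/m₁ = 9, M₂ = M/m₂ = 11
Find y₁ ≡ M₁⁻¹ (mod m₁): 9⁻¹ ≡ 5 (mod 11)
Find y₂ ≡ M₂⁻¹ (mod m₂): 11⁻¹ ≡ 5 (mod 9)
x = a₁·M₁·y₁ + a₂·M₂·y₂ = 8·9·5 + 2·11·5 = 470
Reduce mod 99: x ≡ 74
Check: 74 mod 11 = 8 ✓, 74 mod 9 = 2 ✓

x ≡ 74 (mod 99)


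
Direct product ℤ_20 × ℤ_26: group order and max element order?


|ℤ_20 × ℤ_26| = 20 × 26 = 520
Max element order = lcm(20,26) = 260
Cyclic? No (gcd=2)

|ℤ_20×ℤ_26| = 520, max element order = 260


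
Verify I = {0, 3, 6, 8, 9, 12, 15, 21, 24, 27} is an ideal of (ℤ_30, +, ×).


Check ideal conditions for I = {0, 3, 6, 8, 9, 12, 15, 21, 24, 27} in ℤ_30:
(1) I is an additive subgroup? No
(2) For r ∈ ℤ_30 and a ∈ I: r·a ∈ I? No  [counterexample: r=2, a=8, r·a mod 30 = 16 ∉ I]

No, I is not an ideal of ℤ_30


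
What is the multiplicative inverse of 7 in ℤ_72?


Use the extended Euclidean algorithm to write 1 = 7·s + 72·t; then s mod 72 is the inverse.
Euclidean algorithm:
  7 = 0·72 + 7
  72 = 10·7 + 2
  7 = 3·2 + 1
  2 = 2·1 + 0
gcd(7,72) = 1
Back-substitution gives: 7·(31) + 72·(-3) = 1
So 7⁻¹ ≡ 31 ≡ 31 (mod 72)
Check: 7 × 31 = 217 ≡ 1 (mod 72) ✓

7⁻¹ ≡ 31 (mod 72)


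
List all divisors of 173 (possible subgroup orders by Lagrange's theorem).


Lagrange's theorem: |H| divides |G|
|G| = 173
Divisors of 173: 1, 173

Possible subgroup orders: {1, 173}


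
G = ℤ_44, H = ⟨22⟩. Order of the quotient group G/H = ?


|⟨22⟩| = n / gcd(22, 44) = 44 / 22 = 2
H is normal (ℤ_44 is abelian).
|G/H| = |G| / |H| = 44 / 2 = 22

|G/H| = 22


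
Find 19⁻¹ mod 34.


Use the extended Euclidean algorithm to write 1 = 19·s + 34·t; then s mod 34 is the inverse.
Euclidean algorithm:
  19 = 0·34 + 19
  34 = 1·19 + 15
  19 = 1·15 + 4
  15 = 3·4 + 3
  4 = 1·3 + 1
  3 = 3·1 + 0
gcd(19,34) = 1
Back-substitution gives: 19·(9) + 34·(-5) = 1
So 19⁻¹ ≡ 9 ≡ 9 (mod 34)
Check: 19 × 9 = 171 ≡ 1 (mod 34) ✓

19⁻¹ ≡ 9 (mod 34)


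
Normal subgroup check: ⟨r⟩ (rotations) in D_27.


H = ⟨r⟩ (rotations) in D_27
The rotation subgroup ⟨r⟩ has index 2 in D_27, so it is normal

Yes, normal subgroup


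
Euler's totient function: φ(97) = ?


Factor n: 97 = 97
φ(n) = n · ∏(1 - 1/p) over distinct primes p | n
φ(97) = 97 · (1 - 1/97) = 96

φ(97) = 96


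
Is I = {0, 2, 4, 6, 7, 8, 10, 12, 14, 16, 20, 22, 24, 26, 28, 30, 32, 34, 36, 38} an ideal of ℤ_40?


Check ideal conditions for I = {0, 2, 4, 6, 7, 8, 10, 12, 14, 16, 20, 22, 24, 26, 28, 30, 32, 34, 36, 38} in ℤ_40:
(1) I is an additive subgroup? No
(2) For r ∈ ℤ_40 and a ∈ I: r·a ∈ I? No  [counterexample: r=3, a=6, r·a mod 40 = 18 ∉ I]

No, I is not an ideal of ℤ_40


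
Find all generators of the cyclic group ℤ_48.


g generates ℤ_n iff gcd(g,n) = 1
Prime factors of 48: 2, 3
Generators are g ∈ {1,...,47} not divisible by any of these primes.
Generators: {1, 5, 7, 11, 13, 17, 19, 23, 25, 29, 31, 35, 37, 41, 43, 47}
Number of generators = φ(48) = 16

Generators of ℤ_48 = {1, 5, 7, 11, 13, 17, 19, 23, 25, 29, 31, 35, 37, 41, 43, 47}


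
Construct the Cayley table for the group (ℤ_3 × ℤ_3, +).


Elements: {(0,0), (0,1), (0,2), (1,0), (1,1), (1,2), (2,0), (2,1), (2,2)}
Operation: componentwise addition mod (3, 3)
Entry (a, b) = ((a₁+b₁) mod 3, (a₂+b₂) mod 3)

Cayley table:
      | (0,0) | (0,1) | (0,2) | (1,0) | (1,1) | (1,2) | (2,0) | (2,1) | (2,2)
(0,0) | (0,0) | (0,1) | (0,2) | (1,0) | (1,1) | (1,2) | (2,0) | (2,1) | (2,2)
(0,1) | (0,1) | (0,2) | (0,0) | (1,1) | (1,2) | (1,0) | (2,1) | (2,2) | (2,0)
(0,2) | (0,2) | (0,0) | (0,1) | (1,2) | (1,0) | (1,1) | (2,2) | (2,0) | (2,1)
(1,0) | (1,0) | (1,1) | (1,2) | (2,0) | (2,1) | (2,2) | (0,0) | (0,1) | (0,2)
(1,1) | (1,1) | (1,2) | (1,0) | (2,1) | (2,2) | (2,0) | (0,1) | (0,2) | (0,0)
(1,2) | (1,2) | (1,0) | (1,1) | (2,2) | (2,0) | (2,1) | (0,2) | (0,0) | (0,1)
(2,0) | (2,0) | (2,1) | (2,2) | (0,0) | (0,1) | (0,2) | (1,0) | (1,1) | (1,2)
(2,1) | (2,1) | (2,2) | (2,0) | (0,1) | (0,2) | (0,0) | (1,1) | (1,2) | (1,0)
(2,2) | (2,2) | (2,0) | (2,1) | (0,2) | (0,0) | (0,1) | (1,2) | (1,0) | (1,1)


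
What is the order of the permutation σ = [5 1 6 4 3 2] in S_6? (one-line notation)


Cycle decomposition: (1 5 3 6 2)
Cycle lengths: 5
Order = lcm(5) = 5

ord(σ) = 5


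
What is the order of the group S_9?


|S_n| = n! (number of permutations of n symbols)
|S_9| = 9! = 362880

|S_9| = 362880


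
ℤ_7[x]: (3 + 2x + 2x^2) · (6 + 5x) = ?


Expand and collect like terms; reduce coefficients mod 7:
x^0: 3·6 = 18 ≡ 4 (mod 7)
x^1: 3·5 + 2·6 = 27 ≡ 6 (mod 7)
x^2: 2·5 + 2·6 = 22 ≡ 1 (mod 7)
x^3: 2·5 = 10 ≡ 3 (mod 7)
Result: 4 + 6x + x^2 + 3x^3

f · g = 4 + 6x + x^2 + 3x^3


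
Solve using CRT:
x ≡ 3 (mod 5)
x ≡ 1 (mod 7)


m₁ = 5, m₂ = 7, gcd = 1, so CRT applies. M = m₁·m₂ = 35
Let M₁ = M/m₁ = 7, M₂ = M/m₂ = 5
Find y₁ ≡ M₁⁻¹ (mod m₁): 7⁻¹ ≡ 3 (mod 5)
Find y₂ ≡ M₂⁻¹ (mod m₂): 5⁻¹ ≡ 3 (mod 7)
x = a₁·M₁·y₁ + a₂·M₂·y₂ = 3·7·3 + 1·5·3 = 78
Reduce mod 35: x ≡ 8
Check: 8 mod 5 = 3 ✓, 8 mod 7 = 1 ✓

x ≡ 8 (mod 35)


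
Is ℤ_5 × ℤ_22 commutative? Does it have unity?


Direct product ring; commutative with unity (1,1); but (1,0)·(0,1) = (0,0) gives zero divisors, so not an integral domain
Commutative: Yes
Integral domain: No
Has unity: Yes

ℤ_5 × ℤ_22: Commutative=Yes, Unity=Yes


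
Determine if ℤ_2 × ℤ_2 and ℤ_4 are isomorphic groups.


Comparing ℤ_2 × ℤ_2 and ℤ_4:
gcd(2,2) = 2 ≠ 1. Max element order in ℤ_2×ℤ_2 is lcm(2,2) = 2 < 4, so it has no element of order 4

No, ℤ_2 × ℤ_2 ≇ ℤ_4


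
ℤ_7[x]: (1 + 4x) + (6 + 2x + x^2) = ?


Add coefficients mod 7:
x^0: 1 + 6 = 0 (mod 7)
x^1: 4 + 2 = 6 (mod 7)
x^2: 0 + 1 = 1 (mod 7)
Result: 6x + x^2

f + g = 6x + x^2


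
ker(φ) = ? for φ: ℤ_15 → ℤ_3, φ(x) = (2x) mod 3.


Kernel = preimage of identity
ker(φ) = {x ∈ ℤ_15 : 2x ≡ 0 (mod 3)}. Since 3 | 15, φ is well-defined. The kernel is the cyclic subgroup ⟨3⟩ of ℤ_15 (order 5), i.e. {0, 3, 6, 9, 12}

ker(φ) = {0, 3, 6, 9, 12}


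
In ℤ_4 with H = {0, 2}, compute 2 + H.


2 + H = {2 + h (mod 4) : h ∈ H}
2+0=2, 2+2=0
2 + H = {0, 2} = 0 + H

2 + H = {0, 2}


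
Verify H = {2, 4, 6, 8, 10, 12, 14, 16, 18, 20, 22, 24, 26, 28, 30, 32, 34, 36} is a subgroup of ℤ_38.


Subgroup test for H = {2, 4, 6, 8, 10, 12, 14, 16, 18, 20, 22, 24, 26, 28, 30, 32, 34, 36} in (ℤ_38, +):
(1) 0 ∈ H? No
(2) Closure: for all a,b ∈ H, (a+b) mod 38 ∈ H? No  [counterexample: 2 + 36 = 0 ∉ H]
(3) Inverses: for all a ∈ H, -a mod 38 ∈ H? Yes

No, H is not a subgroup of ℤ_38


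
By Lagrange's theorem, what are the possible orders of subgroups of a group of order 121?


Lagrange's theorem: |H| divides |G|
|G| = 121
Divisors of 121: 1, 11, 121

Possible subgroup orders: {1, 11, 121}


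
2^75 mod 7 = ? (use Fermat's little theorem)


Fermat's little theorem: if p is prime and gcd(a,p)=1, then a^(p-1) ≡ 1 (mod p)
p = 7 is prime, gcd(2,7) = 1
Reduce exponent: 75 mod 6 = 3
So 2^75 ≡ 2^3 (mod 7)
2^3 mod 7 = 1

2^75 ≡ 1 (mod 7)


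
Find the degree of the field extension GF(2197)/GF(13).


GF(2197) = GF(13^3), so the extension degree is 3

[GF(2197)/GF(13)] = 3


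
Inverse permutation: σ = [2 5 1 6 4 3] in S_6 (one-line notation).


To find σ⁻¹, swap domain and range:
σ(1) = 2 → σ⁻¹(2) = 1
σ(2) = 5 → σ⁻¹(5) = 2
σ(3) = 1 → σ⁻¹(1) = 3
σ(4) = 6 → σ⁻¹(6) = 4
σ(5) = 4 → σ⁻¹(4) = 5
σ(6) = 3 → σ⁻¹(3) = 6

σ⁻¹ = [3 1 6 5 2 4]


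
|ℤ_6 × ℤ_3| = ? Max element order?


|ℤ_6 × ℤ_3| = 6 × 3 = 18
Max element order = lcm(6,3) = 6
Cyclic? No (gcd=3)

|ℤ_6×ℤ_3| = 18, max element order = 6


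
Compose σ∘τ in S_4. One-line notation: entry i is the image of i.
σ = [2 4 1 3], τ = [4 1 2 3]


σ∘τ: apply τ first, then σ
1 →τ 4 →σ 3
2 →τ 1 →σ 2
3 →τ 2 →σ 4
4 →τ 3 →σ 1

σ∘τ = [3 2 4 1]
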